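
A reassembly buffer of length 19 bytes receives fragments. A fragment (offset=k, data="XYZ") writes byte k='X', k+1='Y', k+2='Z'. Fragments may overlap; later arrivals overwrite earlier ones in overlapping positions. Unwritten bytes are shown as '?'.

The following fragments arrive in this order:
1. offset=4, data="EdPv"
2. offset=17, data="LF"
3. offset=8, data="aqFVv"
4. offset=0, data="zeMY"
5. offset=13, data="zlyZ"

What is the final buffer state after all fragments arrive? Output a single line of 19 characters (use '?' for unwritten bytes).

Answer: zeMYEdPvaqFVvzlyZLF

Derivation:
Fragment 1: offset=4 data="EdPv" -> buffer=????EdPv???????????
Fragment 2: offset=17 data="LF" -> buffer=????EdPv?????????LF
Fragment 3: offset=8 data="aqFVv" -> buffer=????EdPvaqFVv????LF
Fragment 4: offset=0 data="zeMY" -> buffer=zeMYEdPvaqFVv????LF
Fragment 5: offset=13 data="zlyZ" -> buffer=zeMYEdPvaqFVvzlyZLF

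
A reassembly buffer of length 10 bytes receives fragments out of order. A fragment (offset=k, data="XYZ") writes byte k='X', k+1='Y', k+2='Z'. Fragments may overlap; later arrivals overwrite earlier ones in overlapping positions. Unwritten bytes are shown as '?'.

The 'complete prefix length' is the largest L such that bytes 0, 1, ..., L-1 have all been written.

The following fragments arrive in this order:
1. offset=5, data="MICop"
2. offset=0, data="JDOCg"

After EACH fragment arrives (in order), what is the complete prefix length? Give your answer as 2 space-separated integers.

Fragment 1: offset=5 data="MICop" -> buffer=?????MICop -> prefix_len=0
Fragment 2: offset=0 data="JDOCg" -> buffer=JDOCgMICop -> prefix_len=10

Answer: 0 10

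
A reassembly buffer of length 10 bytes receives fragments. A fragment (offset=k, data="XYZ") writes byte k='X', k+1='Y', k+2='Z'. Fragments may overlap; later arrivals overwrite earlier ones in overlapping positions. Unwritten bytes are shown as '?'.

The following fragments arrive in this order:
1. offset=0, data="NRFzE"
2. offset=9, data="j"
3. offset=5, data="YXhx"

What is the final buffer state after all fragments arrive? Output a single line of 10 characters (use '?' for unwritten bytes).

Fragment 1: offset=0 data="NRFzE" -> buffer=NRFzE?????
Fragment 2: offset=9 data="j" -> buffer=NRFzE????j
Fragment 3: offset=5 data="YXhx" -> buffer=NRFzEYXhxj

Answer: NRFzEYXhxj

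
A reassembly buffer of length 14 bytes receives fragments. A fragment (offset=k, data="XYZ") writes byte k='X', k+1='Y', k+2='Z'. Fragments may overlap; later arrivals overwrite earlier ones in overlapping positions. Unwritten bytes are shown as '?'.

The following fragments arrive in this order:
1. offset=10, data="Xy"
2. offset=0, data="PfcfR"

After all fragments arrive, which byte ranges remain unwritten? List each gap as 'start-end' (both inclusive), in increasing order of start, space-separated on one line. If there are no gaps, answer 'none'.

Fragment 1: offset=10 len=2
Fragment 2: offset=0 len=5
Gaps: 5-9 12-13

Answer: 5-9 12-13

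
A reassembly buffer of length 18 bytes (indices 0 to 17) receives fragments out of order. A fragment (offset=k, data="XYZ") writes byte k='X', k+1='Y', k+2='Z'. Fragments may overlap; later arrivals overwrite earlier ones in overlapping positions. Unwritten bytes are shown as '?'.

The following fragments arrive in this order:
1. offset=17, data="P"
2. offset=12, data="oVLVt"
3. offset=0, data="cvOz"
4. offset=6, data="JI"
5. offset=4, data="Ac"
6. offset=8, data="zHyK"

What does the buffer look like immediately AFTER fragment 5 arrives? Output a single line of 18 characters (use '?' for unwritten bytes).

Fragment 1: offset=17 data="P" -> buffer=?????????????????P
Fragment 2: offset=12 data="oVLVt" -> buffer=????????????oVLVtP
Fragment 3: offset=0 data="cvOz" -> buffer=cvOz????????oVLVtP
Fragment 4: offset=6 data="JI" -> buffer=cvOz??JI????oVLVtP
Fragment 5: offset=4 data="Ac" -> buffer=cvOzAcJI????oVLVtP

Answer: cvOzAcJI????oVLVtP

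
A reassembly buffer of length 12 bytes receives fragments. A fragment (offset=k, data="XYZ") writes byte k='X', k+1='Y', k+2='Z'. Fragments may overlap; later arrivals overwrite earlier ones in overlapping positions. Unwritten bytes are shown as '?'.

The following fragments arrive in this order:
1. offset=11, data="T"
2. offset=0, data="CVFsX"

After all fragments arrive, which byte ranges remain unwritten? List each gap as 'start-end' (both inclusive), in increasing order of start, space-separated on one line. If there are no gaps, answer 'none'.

Fragment 1: offset=11 len=1
Fragment 2: offset=0 len=5
Gaps: 5-10

Answer: 5-10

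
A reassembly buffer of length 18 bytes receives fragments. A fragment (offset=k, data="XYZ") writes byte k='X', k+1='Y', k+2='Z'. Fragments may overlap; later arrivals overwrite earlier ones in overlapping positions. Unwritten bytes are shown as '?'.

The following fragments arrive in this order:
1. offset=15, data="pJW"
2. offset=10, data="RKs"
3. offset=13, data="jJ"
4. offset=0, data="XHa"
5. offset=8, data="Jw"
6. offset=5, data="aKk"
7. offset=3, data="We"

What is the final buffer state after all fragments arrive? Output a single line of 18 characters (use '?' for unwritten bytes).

Answer: XHaWeaKkJwRKsjJpJW

Derivation:
Fragment 1: offset=15 data="pJW" -> buffer=???????????????pJW
Fragment 2: offset=10 data="RKs" -> buffer=??????????RKs??pJW
Fragment 3: offset=13 data="jJ" -> buffer=??????????RKsjJpJW
Fragment 4: offset=0 data="XHa" -> buffer=XHa???????RKsjJpJW
Fragment 5: offset=8 data="Jw" -> buffer=XHa?????JwRKsjJpJW
Fragment 6: offset=5 data="aKk" -> buffer=XHa??aKkJwRKsjJpJW
Fragment 7: offset=3 data="We" -> buffer=XHaWeaKkJwRKsjJpJW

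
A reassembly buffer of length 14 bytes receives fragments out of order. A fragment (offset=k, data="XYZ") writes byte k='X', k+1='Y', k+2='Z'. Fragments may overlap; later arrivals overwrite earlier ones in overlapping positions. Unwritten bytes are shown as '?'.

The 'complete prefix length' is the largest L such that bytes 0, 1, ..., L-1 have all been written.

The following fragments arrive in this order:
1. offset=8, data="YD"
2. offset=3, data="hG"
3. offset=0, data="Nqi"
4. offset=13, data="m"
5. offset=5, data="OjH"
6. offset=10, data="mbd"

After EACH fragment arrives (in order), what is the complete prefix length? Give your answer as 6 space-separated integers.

Fragment 1: offset=8 data="YD" -> buffer=????????YD???? -> prefix_len=0
Fragment 2: offset=3 data="hG" -> buffer=???hG???YD???? -> prefix_len=0
Fragment 3: offset=0 data="Nqi" -> buffer=NqihG???YD???? -> prefix_len=5
Fragment 4: offset=13 data="m" -> buffer=NqihG???YD???m -> prefix_len=5
Fragment 5: offset=5 data="OjH" -> buffer=NqihGOjHYD???m -> prefix_len=10
Fragment 6: offset=10 data="mbd" -> buffer=NqihGOjHYDmbdm -> prefix_len=14

Answer: 0 0 5 5 10 14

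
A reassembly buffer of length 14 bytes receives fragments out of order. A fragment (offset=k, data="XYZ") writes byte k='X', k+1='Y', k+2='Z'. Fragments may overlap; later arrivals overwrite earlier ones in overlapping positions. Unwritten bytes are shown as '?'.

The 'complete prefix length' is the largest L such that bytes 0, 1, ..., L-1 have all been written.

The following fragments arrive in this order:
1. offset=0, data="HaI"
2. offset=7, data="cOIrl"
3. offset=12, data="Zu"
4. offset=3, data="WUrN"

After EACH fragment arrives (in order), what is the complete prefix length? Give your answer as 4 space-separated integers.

Answer: 3 3 3 14

Derivation:
Fragment 1: offset=0 data="HaI" -> buffer=HaI??????????? -> prefix_len=3
Fragment 2: offset=7 data="cOIrl" -> buffer=HaI????cOIrl?? -> prefix_len=3
Fragment 3: offset=12 data="Zu" -> buffer=HaI????cOIrlZu -> prefix_len=3
Fragment 4: offset=3 data="WUrN" -> buffer=HaIWUrNcOIrlZu -> prefix_len=14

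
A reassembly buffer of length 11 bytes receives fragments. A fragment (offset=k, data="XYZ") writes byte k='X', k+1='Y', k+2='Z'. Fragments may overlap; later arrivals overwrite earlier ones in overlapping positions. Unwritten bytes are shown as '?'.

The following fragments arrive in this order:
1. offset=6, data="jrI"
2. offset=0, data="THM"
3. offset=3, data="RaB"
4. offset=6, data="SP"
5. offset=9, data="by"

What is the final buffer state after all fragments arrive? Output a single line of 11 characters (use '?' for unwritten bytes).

Fragment 1: offset=6 data="jrI" -> buffer=??????jrI??
Fragment 2: offset=0 data="THM" -> buffer=THM???jrI??
Fragment 3: offset=3 data="RaB" -> buffer=THMRaBjrI??
Fragment 4: offset=6 data="SP" -> buffer=THMRaBSPI??
Fragment 5: offset=9 data="by" -> buffer=THMRaBSPIby

Answer: THMRaBSPIby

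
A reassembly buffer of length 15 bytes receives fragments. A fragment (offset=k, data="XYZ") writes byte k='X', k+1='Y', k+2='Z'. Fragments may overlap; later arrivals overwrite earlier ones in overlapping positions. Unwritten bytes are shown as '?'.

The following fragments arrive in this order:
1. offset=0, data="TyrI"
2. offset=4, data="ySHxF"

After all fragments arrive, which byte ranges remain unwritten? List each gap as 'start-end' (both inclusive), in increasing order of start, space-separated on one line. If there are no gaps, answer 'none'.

Answer: 9-14

Derivation:
Fragment 1: offset=0 len=4
Fragment 2: offset=4 len=5
Gaps: 9-14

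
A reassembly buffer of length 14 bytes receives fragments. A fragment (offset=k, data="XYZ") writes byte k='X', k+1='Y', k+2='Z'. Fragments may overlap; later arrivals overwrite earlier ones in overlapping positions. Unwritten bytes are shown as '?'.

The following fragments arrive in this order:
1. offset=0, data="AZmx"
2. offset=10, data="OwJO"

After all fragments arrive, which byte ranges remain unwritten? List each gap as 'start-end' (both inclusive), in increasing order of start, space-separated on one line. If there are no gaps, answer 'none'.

Fragment 1: offset=0 len=4
Fragment 2: offset=10 len=4
Gaps: 4-9

Answer: 4-9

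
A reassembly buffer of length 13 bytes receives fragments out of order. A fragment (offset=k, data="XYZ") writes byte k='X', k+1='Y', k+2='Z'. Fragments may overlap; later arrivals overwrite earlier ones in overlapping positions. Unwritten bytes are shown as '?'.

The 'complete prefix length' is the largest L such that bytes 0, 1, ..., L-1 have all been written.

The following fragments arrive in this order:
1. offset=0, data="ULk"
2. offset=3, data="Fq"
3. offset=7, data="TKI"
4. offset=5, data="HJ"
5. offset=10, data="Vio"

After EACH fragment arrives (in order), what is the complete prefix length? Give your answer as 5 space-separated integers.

Fragment 1: offset=0 data="ULk" -> buffer=ULk?????????? -> prefix_len=3
Fragment 2: offset=3 data="Fq" -> buffer=ULkFq???????? -> prefix_len=5
Fragment 3: offset=7 data="TKI" -> buffer=ULkFq??TKI??? -> prefix_len=5
Fragment 4: offset=5 data="HJ" -> buffer=ULkFqHJTKI??? -> prefix_len=10
Fragment 5: offset=10 data="Vio" -> buffer=ULkFqHJTKIVio -> prefix_len=13

Answer: 3 5 5 10 13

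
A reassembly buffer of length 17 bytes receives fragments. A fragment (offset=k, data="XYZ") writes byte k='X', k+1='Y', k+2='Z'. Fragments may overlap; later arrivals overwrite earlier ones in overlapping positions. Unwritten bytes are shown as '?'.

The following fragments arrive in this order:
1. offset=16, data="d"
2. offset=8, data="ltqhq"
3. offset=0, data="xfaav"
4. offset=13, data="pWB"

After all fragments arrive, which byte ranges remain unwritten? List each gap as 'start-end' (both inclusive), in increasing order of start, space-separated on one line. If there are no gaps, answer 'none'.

Answer: 5-7

Derivation:
Fragment 1: offset=16 len=1
Fragment 2: offset=8 len=5
Fragment 3: offset=0 len=5
Fragment 4: offset=13 len=3
Gaps: 5-7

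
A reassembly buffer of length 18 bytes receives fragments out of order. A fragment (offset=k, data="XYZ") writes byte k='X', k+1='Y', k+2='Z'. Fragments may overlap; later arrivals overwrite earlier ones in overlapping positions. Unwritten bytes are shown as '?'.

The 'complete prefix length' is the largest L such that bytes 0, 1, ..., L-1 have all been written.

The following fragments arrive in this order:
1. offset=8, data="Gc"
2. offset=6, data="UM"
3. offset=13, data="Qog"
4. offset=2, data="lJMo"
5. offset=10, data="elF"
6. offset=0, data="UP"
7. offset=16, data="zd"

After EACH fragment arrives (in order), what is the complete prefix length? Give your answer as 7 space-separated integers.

Answer: 0 0 0 0 0 16 18

Derivation:
Fragment 1: offset=8 data="Gc" -> buffer=????????Gc???????? -> prefix_len=0
Fragment 2: offset=6 data="UM" -> buffer=??????UMGc???????? -> prefix_len=0
Fragment 3: offset=13 data="Qog" -> buffer=??????UMGc???Qog?? -> prefix_len=0
Fragment 4: offset=2 data="lJMo" -> buffer=??lJMoUMGc???Qog?? -> prefix_len=0
Fragment 5: offset=10 data="elF" -> buffer=??lJMoUMGcelFQog?? -> prefix_len=0
Fragment 6: offset=0 data="UP" -> buffer=UPlJMoUMGcelFQog?? -> prefix_len=16
Fragment 7: offset=16 data="zd" -> buffer=UPlJMoUMGcelFQogzd -> prefix_len=18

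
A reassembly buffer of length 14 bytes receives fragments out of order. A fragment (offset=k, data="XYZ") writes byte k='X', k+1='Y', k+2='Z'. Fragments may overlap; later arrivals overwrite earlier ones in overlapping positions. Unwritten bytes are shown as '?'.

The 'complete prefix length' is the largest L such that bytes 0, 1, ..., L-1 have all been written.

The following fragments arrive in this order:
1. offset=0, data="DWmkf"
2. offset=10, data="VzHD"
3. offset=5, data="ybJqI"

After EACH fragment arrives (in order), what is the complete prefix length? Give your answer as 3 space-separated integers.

Fragment 1: offset=0 data="DWmkf" -> buffer=DWmkf????????? -> prefix_len=5
Fragment 2: offset=10 data="VzHD" -> buffer=DWmkf?????VzHD -> prefix_len=5
Fragment 3: offset=5 data="ybJqI" -> buffer=DWmkfybJqIVzHD -> prefix_len=14

Answer: 5 5 14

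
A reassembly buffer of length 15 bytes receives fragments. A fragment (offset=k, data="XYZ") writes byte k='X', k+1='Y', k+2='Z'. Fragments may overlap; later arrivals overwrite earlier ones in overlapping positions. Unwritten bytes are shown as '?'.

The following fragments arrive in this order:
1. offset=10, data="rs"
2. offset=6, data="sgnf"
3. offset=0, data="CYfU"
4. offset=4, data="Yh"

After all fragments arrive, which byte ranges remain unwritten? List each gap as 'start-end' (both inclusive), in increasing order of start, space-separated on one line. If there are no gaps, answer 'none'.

Answer: 12-14

Derivation:
Fragment 1: offset=10 len=2
Fragment 2: offset=6 len=4
Fragment 3: offset=0 len=4
Fragment 4: offset=4 len=2
Gaps: 12-14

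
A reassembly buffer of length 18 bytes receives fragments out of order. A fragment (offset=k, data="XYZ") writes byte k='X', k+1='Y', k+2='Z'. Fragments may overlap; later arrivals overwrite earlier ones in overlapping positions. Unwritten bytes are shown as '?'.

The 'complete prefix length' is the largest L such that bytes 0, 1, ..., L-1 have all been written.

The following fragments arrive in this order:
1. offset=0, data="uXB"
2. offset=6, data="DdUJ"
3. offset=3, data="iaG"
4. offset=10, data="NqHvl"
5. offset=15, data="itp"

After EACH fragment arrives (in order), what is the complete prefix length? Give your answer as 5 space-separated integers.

Fragment 1: offset=0 data="uXB" -> buffer=uXB??????????????? -> prefix_len=3
Fragment 2: offset=6 data="DdUJ" -> buffer=uXB???DdUJ???????? -> prefix_len=3
Fragment 3: offset=3 data="iaG" -> buffer=uXBiaGDdUJ???????? -> prefix_len=10
Fragment 4: offset=10 data="NqHvl" -> buffer=uXBiaGDdUJNqHvl??? -> prefix_len=15
Fragment 5: offset=15 data="itp" -> buffer=uXBiaGDdUJNqHvlitp -> prefix_len=18

Answer: 3 3 10 15 18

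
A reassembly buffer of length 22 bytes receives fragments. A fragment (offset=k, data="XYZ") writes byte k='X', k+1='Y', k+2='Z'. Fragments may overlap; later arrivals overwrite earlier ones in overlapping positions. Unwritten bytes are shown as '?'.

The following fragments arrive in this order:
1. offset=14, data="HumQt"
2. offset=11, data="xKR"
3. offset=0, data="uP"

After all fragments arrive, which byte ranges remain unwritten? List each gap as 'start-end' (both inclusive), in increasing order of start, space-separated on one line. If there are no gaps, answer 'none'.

Fragment 1: offset=14 len=5
Fragment 2: offset=11 len=3
Fragment 3: offset=0 len=2
Gaps: 2-10 19-21

Answer: 2-10 19-21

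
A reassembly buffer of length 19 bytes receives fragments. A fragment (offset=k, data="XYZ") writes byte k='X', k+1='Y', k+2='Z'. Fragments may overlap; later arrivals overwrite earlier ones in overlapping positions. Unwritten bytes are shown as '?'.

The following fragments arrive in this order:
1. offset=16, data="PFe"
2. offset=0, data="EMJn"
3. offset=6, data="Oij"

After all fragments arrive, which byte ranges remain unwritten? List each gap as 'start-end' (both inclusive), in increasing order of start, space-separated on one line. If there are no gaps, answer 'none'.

Fragment 1: offset=16 len=3
Fragment 2: offset=0 len=4
Fragment 3: offset=6 len=3
Gaps: 4-5 9-15

Answer: 4-5 9-15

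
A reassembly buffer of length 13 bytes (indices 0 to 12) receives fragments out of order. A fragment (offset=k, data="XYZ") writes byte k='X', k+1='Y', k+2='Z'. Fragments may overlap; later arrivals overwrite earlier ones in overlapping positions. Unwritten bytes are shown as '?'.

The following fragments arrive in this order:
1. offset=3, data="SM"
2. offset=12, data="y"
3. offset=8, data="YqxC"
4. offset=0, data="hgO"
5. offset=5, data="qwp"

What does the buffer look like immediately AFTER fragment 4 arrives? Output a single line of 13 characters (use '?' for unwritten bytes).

Fragment 1: offset=3 data="SM" -> buffer=???SM????????
Fragment 2: offset=12 data="y" -> buffer=???SM???????y
Fragment 3: offset=8 data="YqxC" -> buffer=???SM???YqxCy
Fragment 4: offset=0 data="hgO" -> buffer=hgOSM???YqxCy

Answer: hgOSM???YqxCy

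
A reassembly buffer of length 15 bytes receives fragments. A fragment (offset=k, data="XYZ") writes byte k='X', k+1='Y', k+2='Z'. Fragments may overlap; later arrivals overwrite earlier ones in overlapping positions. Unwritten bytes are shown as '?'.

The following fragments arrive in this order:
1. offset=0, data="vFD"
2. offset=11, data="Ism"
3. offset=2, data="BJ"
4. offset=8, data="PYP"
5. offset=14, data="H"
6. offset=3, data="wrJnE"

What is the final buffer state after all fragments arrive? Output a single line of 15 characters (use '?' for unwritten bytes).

Fragment 1: offset=0 data="vFD" -> buffer=vFD????????????
Fragment 2: offset=11 data="Ism" -> buffer=vFD????????Ism?
Fragment 3: offset=2 data="BJ" -> buffer=vFBJ???????Ism?
Fragment 4: offset=8 data="PYP" -> buffer=vFBJ????PYPIsm?
Fragment 5: offset=14 data="H" -> buffer=vFBJ????PYPIsmH
Fragment 6: offset=3 data="wrJnE" -> buffer=vFBwrJnEPYPIsmH

Answer: vFBwrJnEPYPIsmH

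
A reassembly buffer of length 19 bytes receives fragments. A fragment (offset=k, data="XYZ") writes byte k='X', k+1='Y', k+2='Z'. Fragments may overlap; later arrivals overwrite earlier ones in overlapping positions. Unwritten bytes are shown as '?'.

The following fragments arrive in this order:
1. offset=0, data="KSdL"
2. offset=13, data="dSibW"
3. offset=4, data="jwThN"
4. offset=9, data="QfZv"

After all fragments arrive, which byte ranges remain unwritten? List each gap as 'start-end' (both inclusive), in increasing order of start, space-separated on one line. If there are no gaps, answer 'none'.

Answer: 18-18

Derivation:
Fragment 1: offset=0 len=4
Fragment 2: offset=13 len=5
Fragment 3: offset=4 len=5
Fragment 4: offset=9 len=4
Gaps: 18-18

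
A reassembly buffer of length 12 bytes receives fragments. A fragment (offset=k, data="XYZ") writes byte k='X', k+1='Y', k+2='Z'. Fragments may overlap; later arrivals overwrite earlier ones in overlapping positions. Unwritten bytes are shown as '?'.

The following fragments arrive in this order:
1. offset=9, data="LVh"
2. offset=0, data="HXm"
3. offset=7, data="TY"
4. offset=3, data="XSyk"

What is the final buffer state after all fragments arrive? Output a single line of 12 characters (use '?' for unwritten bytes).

Fragment 1: offset=9 data="LVh" -> buffer=?????????LVh
Fragment 2: offset=0 data="HXm" -> buffer=HXm??????LVh
Fragment 3: offset=7 data="TY" -> buffer=HXm????TYLVh
Fragment 4: offset=3 data="XSyk" -> buffer=HXmXSykTYLVh

Answer: HXmXSykTYLVh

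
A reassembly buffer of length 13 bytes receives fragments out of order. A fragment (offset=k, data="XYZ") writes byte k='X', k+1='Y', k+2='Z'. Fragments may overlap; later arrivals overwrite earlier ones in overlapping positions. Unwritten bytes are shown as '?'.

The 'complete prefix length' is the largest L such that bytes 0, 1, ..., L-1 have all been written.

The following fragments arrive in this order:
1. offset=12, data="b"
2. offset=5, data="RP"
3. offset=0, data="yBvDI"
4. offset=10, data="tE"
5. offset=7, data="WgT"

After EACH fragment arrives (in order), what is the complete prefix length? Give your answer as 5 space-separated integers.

Fragment 1: offset=12 data="b" -> buffer=????????????b -> prefix_len=0
Fragment 2: offset=5 data="RP" -> buffer=?????RP?????b -> prefix_len=0
Fragment 3: offset=0 data="yBvDI" -> buffer=yBvDIRP?????b -> prefix_len=7
Fragment 4: offset=10 data="tE" -> buffer=yBvDIRP???tEb -> prefix_len=7
Fragment 5: offset=7 data="WgT" -> buffer=yBvDIRPWgTtEb -> prefix_len=13

Answer: 0 0 7 7 13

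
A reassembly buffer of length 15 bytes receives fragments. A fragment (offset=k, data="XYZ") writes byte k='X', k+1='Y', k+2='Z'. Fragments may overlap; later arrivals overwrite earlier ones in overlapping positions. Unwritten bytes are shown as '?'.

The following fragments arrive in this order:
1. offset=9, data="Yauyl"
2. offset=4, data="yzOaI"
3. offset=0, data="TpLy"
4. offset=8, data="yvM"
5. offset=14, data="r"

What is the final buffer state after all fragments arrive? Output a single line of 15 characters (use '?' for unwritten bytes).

Answer: TpLyyzOayvMuylr

Derivation:
Fragment 1: offset=9 data="Yauyl" -> buffer=?????????Yauyl?
Fragment 2: offset=4 data="yzOaI" -> buffer=????yzOaIYauyl?
Fragment 3: offset=0 data="TpLy" -> buffer=TpLyyzOaIYauyl?
Fragment 4: offset=8 data="yvM" -> buffer=TpLyyzOayvMuyl?
Fragment 5: offset=14 data="r" -> buffer=TpLyyzOayvMuylr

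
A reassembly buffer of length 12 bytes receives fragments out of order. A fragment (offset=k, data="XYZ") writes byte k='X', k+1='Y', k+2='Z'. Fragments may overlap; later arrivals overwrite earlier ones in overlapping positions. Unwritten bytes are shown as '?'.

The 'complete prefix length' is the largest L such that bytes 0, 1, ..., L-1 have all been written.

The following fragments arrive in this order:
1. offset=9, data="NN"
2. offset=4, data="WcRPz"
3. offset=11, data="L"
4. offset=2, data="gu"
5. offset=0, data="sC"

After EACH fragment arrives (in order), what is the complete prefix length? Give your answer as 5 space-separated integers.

Answer: 0 0 0 0 12

Derivation:
Fragment 1: offset=9 data="NN" -> buffer=?????????NN? -> prefix_len=0
Fragment 2: offset=4 data="WcRPz" -> buffer=????WcRPzNN? -> prefix_len=0
Fragment 3: offset=11 data="L" -> buffer=????WcRPzNNL -> prefix_len=0
Fragment 4: offset=2 data="gu" -> buffer=??guWcRPzNNL -> prefix_len=0
Fragment 5: offset=0 data="sC" -> buffer=sCguWcRPzNNL -> prefix_len=12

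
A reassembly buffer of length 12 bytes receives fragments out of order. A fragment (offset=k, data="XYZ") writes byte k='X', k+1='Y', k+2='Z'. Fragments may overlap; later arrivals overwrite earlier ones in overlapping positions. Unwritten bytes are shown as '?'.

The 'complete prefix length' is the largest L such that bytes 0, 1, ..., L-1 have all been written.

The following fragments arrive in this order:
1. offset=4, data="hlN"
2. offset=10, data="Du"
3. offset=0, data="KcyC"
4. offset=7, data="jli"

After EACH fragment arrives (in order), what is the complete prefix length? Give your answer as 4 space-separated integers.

Answer: 0 0 7 12

Derivation:
Fragment 1: offset=4 data="hlN" -> buffer=????hlN????? -> prefix_len=0
Fragment 2: offset=10 data="Du" -> buffer=????hlN???Du -> prefix_len=0
Fragment 3: offset=0 data="KcyC" -> buffer=KcyChlN???Du -> prefix_len=7
Fragment 4: offset=7 data="jli" -> buffer=KcyChlNjliDu -> prefix_len=12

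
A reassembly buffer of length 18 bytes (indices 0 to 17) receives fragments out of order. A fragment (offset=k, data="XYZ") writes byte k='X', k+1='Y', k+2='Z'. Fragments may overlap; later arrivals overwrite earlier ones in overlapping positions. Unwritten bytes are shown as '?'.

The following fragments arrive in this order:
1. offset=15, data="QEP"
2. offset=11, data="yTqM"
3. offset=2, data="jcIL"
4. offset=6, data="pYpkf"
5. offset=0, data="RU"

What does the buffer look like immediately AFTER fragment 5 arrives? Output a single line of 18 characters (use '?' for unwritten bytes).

Answer: RUjcILpYpkfyTqMQEP

Derivation:
Fragment 1: offset=15 data="QEP" -> buffer=???????????????QEP
Fragment 2: offset=11 data="yTqM" -> buffer=???????????yTqMQEP
Fragment 3: offset=2 data="jcIL" -> buffer=??jcIL?????yTqMQEP
Fragment 4: offset=6 data="pYpkf" -> buffer=??jcILpYpkfyTqMQEP
Fragment 5: offset=0 data="RU" -> buffer=RUjcILpYpkfyTqMQEP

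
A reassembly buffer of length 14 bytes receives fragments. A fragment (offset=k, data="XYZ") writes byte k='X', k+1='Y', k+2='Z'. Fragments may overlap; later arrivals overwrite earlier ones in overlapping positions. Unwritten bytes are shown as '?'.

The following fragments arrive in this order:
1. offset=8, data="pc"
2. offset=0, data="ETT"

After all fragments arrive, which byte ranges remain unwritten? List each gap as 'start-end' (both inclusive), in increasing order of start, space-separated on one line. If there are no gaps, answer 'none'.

Fragment 1: offset=8 len=2
Fragment 2: offset=0 len=3
Gaps: 3-7 10-13

Answer: 3-7 10-13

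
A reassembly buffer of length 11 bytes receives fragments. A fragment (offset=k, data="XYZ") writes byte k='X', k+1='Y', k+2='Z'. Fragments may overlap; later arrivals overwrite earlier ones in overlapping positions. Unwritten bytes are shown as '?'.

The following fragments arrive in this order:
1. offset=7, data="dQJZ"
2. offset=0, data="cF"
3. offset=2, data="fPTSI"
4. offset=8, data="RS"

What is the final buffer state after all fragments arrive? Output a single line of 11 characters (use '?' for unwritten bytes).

Fragment 1: offset=7 data="dQJZ" -> buffer=???????dQJZ
Fragment 2: offset=0 data="cF" -> buffer=cF?????dQJZ
Fragment 3: offset=2 data="fPTSI" -> buffer=cFfPTSIdQJZ
Fragment 4: offset=8 data="RS" -> buffer=cFfPTSIdRSZ

Answer: cFfPTSIdRSZ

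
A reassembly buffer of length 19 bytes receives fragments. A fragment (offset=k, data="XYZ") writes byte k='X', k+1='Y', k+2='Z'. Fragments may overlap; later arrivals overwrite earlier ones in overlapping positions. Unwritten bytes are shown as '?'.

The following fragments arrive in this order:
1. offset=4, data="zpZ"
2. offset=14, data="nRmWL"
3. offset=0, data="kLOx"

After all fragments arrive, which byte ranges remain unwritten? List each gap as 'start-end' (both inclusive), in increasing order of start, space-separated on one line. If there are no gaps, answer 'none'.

Answer: 7-13

Derivation:
Fragment 1: offset=4 len=3
Fragment 2: offset=14 len=5
Fragment 3: offset=0 len=4
Gaps: 7-13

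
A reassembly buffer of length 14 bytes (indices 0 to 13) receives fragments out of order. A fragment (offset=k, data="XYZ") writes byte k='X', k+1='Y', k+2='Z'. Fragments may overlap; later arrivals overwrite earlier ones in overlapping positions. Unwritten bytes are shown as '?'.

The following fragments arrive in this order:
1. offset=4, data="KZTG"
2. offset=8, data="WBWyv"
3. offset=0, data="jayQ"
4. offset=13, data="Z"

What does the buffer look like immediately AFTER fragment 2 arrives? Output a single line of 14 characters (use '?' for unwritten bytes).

Answer: ????KZTGWBWyv?

Derivation:
Fragment 1: offset=4 data="KZTG" -> buffer=????KZTG??????
Fragment 2: offset=8 data="WBWyv" -> buffer=????KZTGWBWyv?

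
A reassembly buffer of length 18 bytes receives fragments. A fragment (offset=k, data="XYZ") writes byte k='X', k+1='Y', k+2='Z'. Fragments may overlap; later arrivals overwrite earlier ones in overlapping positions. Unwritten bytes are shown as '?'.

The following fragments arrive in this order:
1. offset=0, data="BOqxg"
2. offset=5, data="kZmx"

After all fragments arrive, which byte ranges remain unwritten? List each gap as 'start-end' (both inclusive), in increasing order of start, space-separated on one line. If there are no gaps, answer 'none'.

Answer: 9-17

Derivation:
Fragment 1: offset=0 len=5
Fragment 2: offset=5 len=4
Gaps: 9-17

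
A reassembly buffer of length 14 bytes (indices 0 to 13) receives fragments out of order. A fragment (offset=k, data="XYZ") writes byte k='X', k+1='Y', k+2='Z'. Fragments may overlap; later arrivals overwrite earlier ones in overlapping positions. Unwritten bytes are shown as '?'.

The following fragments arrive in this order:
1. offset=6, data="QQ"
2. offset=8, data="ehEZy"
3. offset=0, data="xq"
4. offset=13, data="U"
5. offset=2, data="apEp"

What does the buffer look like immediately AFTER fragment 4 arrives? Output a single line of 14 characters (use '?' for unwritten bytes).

Answer: xq????QQehEZyU

Derivation:
Fragment 1: offset=6 data="QQ" -> buffer=??????QQ??????
Fragment 2: offset=8 data="ehEZy" -> buffer=??????QQehEZy?
Fragment 3: offset=0 data="xq" -> buffer=xq????QQehEZy?
Fragment 4: offset=13 data="U" -> buffer=xq????QQehEZyU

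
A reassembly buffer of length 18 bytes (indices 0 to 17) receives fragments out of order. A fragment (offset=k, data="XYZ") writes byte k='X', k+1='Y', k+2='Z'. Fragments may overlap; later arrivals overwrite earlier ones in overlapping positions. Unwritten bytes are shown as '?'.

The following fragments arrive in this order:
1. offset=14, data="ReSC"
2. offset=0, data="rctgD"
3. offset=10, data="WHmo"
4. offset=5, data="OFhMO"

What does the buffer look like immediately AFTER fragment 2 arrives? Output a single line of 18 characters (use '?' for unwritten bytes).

Answer: rctgD?????????ReSC

Derivation:
Fragment 1: offset=14 data="ReSC" -> buffer=??????????????ReSC
Fragment 2: offset=0 data="rctgD" -> buffer=rctgD?????????ReSC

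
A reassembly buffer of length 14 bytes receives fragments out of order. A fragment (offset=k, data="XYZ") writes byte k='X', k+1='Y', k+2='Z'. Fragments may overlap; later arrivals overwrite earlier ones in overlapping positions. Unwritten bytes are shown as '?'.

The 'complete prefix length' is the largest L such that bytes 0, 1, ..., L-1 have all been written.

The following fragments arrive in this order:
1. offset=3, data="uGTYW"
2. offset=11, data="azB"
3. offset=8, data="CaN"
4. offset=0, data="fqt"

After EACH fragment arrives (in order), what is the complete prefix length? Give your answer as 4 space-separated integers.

Answer: 0 0 0 14

Derivation:
Fragment 1: offset=3 data="uGTYW" -> buffer=???uGTYW?????? -> prefix_len=0
Fragment 2: offset=11 data="azB" -> buffer=???uGTYW???azB -> prefix_len=0
Fragment 3: offset=8 data="CaN" -> buffer=???uGTYWCaNazB -> prefix_len=0
Fragment 4: offset=0 data="fqt" -> buffer=fqtuGTYWCaNazB -> prefix_len=14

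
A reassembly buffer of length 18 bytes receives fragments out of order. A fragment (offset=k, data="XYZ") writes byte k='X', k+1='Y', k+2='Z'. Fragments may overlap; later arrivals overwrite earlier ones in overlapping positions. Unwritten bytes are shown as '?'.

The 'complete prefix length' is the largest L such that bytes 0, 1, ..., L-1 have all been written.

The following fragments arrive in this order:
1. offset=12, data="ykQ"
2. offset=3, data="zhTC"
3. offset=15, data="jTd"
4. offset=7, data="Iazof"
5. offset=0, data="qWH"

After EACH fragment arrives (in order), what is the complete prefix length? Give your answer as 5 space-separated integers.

Answer: 0 0 0 0 18

Derivation:
Fragment 1: offset=12 data="ykQ" -> buffer=????????????ykQ??? -> prefix_len=0
Fragment 2: offset=3 data="zhTC" -> buffer=???zhTC?????ykQ??? -> prefix_len=0
Fragment 3: offset=15 data="jTd" -> buffer=???zhTC?????ykQjTd -> prefix_len=0
Fragment 4: offset=7 data="Iazof" -> buffer=???zhTCIazofykQjTd -> prefix_len=0
Fragment 5: offset=0 data="qWH" -> buffer=qWHzhTCIazofykQjTd -> prefix_len=18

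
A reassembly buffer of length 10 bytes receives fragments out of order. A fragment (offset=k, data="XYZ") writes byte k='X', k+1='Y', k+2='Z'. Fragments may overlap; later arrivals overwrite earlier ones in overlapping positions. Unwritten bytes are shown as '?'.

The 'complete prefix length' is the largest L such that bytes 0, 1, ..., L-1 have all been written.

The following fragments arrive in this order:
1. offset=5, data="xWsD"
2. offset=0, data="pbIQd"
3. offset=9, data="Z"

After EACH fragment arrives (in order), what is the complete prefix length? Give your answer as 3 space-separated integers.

Answer: 0 9 10

Derivation:
Fragment 1: offset=5 data="xWsD" -> buffer=?????xWsD? -> prefix_len=0
Fragment 2: offset=0 data="pbIQd" -> buffer=pbIQdxWsD? -> prefix_len=9
Fragment 3: offset=9 data="Z" -> buffer=pbIQdxWsDZ -> prefix_len=10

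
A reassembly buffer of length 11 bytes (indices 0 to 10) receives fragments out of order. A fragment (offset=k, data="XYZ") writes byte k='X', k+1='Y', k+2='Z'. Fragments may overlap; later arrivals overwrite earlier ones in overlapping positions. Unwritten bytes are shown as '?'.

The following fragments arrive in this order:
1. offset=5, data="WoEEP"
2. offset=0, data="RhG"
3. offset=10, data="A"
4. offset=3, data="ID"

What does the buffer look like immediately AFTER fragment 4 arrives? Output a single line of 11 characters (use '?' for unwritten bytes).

Answer: RhGIDWoEEPA

Derivation:
Fragment 1: offset=5 data="WoEEP" -> buffer=?????WoEEP?
Fragment 2: offset=0 data="RhG" -> buffer=RhG??WoEEP?
Fragment 3: offset=10 data="A" -> buffer=RhG??WoEEPA
Fragment 4: offset=3 data="ID" -> buffer=RhGIDWoEEPA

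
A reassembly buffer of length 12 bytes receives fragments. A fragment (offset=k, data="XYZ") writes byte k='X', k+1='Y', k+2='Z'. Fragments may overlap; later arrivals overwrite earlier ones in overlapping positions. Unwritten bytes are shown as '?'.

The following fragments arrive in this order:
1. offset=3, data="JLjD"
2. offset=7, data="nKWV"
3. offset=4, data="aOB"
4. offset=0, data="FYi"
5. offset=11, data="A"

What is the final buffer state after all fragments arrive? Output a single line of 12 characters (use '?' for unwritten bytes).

Answer: FYiJaOBnKWVA

Derivation:
Fragment 1: offset=3 data="JLjD" -> buffer=???JLjD?????
Fragment 2: offset=7 data="nKWV" -> buffer=???JLjDnKWV?
Fragment 3: offset=4 data="aOB" -> buffer=???JaOBnKWV?
Fragment 4: offset=0 data="FYi" -> buffer=FYiJaOBnKWV?
Fragment 5: offset=11 data="A" -> buffer=FYiJaOBnKWVA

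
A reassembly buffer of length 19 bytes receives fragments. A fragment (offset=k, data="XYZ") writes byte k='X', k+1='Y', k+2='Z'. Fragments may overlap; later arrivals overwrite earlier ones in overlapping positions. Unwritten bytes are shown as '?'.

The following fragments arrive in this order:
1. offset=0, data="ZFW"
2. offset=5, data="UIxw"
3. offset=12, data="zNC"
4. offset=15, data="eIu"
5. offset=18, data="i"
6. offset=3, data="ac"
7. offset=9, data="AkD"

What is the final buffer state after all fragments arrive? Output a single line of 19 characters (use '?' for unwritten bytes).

Answer: ZFWacUIxwAkDzNCeIui

Derivation:
Fragment 1: offset=0 data="ZFW" -> buffer=ZFW????????????????
Fragment 2: offset=5 data="UIxw" -> buffer=ZFW??UIxw??????????
Fragment 3: offset=12 data="zNC" -> buffer=ZFW??UIxw???zNC????
Fragment 4: offset=15 data="eIu" -> buffer=ZFW??UIxw???zNCeIu?
Fragment 5: offset=18 data="i" -> buffer=ZFW??UIxw???zNCeIui
Fragment 6: offset=3 data="ac" -> buffer=ZFWacUIxw???zNCeIui
Fragment 7: offset=9 data="AkD" -> buffer=ZFWacUIxwAkDzNCeIui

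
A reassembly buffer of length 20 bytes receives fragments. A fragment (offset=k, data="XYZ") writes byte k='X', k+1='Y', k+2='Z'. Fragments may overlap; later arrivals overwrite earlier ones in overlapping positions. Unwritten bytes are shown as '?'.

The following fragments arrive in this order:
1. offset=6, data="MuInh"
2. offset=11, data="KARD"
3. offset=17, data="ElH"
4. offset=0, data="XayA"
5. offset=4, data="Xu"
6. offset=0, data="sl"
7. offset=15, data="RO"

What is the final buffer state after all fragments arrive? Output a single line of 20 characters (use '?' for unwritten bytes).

Fragment 1: offset=6 data="MuInh" -> buffer=??????MuInh?????????
Fragment 2: offset=11 data="KARD" -> buffer=??????MuInhKARD?????
Fragment 3: offset=17 data="ElH" -> buffer=??????MuInhKARD??ElH
Fragment 4: offset=0 data="XayA" -> buffer=XayA??MuInhKARD??ElH
Fragment 5: offset=4 data="Xu" -> buffer=XayAXuMuInhKARD??ElH
Fragment 6: offset=0 data="sl" -> buffer=slyAXuMuInhKARD??ElH
Fragment 7: offset=15 data="RO" -> buffer=slyAXuMuInhKARDROElH

Answer: slyAXuMuInhKARDROElH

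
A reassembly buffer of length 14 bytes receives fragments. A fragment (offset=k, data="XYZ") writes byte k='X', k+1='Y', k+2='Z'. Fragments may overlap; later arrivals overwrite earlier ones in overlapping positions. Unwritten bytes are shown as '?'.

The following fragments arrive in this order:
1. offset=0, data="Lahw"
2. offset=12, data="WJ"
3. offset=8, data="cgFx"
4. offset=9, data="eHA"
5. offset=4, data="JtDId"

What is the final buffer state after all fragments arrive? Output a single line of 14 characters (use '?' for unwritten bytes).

Fragment 1: offset=0 data="Lahw" -> buffer=Lahw??????????
Fragment 2: offset=12 data="WJ" -> buffer=Lahw????????WJ
Fragment 3: offset=8 data="cgFx" -> buffer=Lahw????cgFxWJ
Fragment 4: offset=9 data="eHA" -> buffer=Lahw????ceHAWJ
Fragment 5: offset=4 data="JtDId" -> buffer=LahwJtDIdeHAWJ

Answer: LahwJtDIdeHAWJ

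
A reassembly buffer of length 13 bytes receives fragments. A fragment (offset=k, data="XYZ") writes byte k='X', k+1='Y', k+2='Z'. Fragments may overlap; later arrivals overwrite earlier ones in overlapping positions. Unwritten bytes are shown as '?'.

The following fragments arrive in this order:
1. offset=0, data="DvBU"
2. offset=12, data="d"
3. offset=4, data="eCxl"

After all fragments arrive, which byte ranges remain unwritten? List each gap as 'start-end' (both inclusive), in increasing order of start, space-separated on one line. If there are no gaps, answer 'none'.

Answer: 8-11

Derivation:
Fragment 1: offset=0 len=4
Fragment 2: offset=12 len=1
Fragment 3: offset=4 len=4
Gaps: 8-11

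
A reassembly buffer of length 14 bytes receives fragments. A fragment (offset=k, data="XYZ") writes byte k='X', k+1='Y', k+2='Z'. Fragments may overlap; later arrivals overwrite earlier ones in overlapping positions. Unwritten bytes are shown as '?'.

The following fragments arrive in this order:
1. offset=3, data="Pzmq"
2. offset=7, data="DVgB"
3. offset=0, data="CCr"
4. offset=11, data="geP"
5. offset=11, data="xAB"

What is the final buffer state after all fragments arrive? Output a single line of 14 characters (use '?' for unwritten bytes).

Fragment 1: offset=3 data="Pzmq" -> buffer=???Pzmq???????
Fragment 2: offset=7 data="DVgB" -> buffer=???PzmqDVgB???
Fragment 3: offset=0 data="CCr" -> buffer=CCrPzmqDVgB???
Fragment 4: offset=11 data="geP" -> buffer=CCrPzmqDVgBgeP
Fragment 5: offset=11 data="xAB" -> buffer=CCrPzmqDVgBxAB

Answer: CCrPzmqDVgBxAB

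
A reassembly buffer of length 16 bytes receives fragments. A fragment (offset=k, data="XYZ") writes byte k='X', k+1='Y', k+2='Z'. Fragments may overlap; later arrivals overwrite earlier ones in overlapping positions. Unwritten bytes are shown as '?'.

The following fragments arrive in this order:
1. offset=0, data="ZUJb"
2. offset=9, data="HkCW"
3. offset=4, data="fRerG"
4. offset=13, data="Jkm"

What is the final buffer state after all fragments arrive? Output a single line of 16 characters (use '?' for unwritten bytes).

Fragment 1: offset=0 data="ZUJb" -> buffer=ZUJb????????????
Fragment 2: offset=9 data="HkCW" -> buffer=ZUJb?????HkCW???
Fragment 3: offset=4 data="fRerG" -> buffer=ZUJbfRerGHkCW???
Fragment 4: offset=13 data="Jkm" -> buffer=ZUJbfRerGHkCWJkm

Answer: ZUJbfRerGHkCWJkm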